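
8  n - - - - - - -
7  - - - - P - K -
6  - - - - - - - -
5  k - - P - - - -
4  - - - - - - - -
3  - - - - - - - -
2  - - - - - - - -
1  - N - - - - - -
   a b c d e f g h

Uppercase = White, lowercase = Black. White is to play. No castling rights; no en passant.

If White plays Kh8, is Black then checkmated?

no

After Kh8: black king on a5; in check: no.
Black is not in check, so this cannot be checkmate.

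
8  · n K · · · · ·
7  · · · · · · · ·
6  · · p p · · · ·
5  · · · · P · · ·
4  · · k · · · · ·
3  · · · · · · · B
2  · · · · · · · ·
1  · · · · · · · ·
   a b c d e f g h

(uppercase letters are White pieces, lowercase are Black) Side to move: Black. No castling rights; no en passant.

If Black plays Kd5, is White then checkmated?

After Kd5: white king on c8; in check: no.
White is not in check, so this cannot be checkmate.

no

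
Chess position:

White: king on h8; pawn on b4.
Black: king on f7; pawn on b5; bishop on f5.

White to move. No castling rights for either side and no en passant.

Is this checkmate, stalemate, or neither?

stalemate

White to move; white king on h8.
In check: no.
King squares — g7: attacked by Kf7; h7: attacked by Bf5; g8: attacked by Kf7.
Legal moves for White: none.
Not in check and no legal moves → stalemate.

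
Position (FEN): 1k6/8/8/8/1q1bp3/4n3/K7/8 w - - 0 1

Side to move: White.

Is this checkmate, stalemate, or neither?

stalemate

White to move; white king on a2.
In check: no.
King squares — a1: attacked by Bd4; b1: attacked by Qb4; b2: attacked by Qb4; a3: attacked by Qb4; b3: attacked by Qb4.
Legal moves for White: none.
Not in check and no legal moves → stalemate.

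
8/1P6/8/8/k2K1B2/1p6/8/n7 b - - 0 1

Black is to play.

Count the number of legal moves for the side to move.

Black to move; king on a4.
In check: no.
Legal moves: Kb5, Ka5, Kb4, Ka3, Nc2+, b2.
Count: 6.

6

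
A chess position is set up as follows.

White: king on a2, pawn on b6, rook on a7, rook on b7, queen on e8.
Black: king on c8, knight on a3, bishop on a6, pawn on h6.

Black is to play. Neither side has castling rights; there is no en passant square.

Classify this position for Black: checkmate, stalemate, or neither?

Black to move; black king on c8.
In check: yes, from the white queen on e8.
King squares — b7: attacked by Ra7; c7: attacked by Pb6; d7: attacked by Rb7; b8: attacked by Rb7; d8: attacked by Qe8.
Legal moves for Black: none.
In check with no legal moves → checkmate.

checkmate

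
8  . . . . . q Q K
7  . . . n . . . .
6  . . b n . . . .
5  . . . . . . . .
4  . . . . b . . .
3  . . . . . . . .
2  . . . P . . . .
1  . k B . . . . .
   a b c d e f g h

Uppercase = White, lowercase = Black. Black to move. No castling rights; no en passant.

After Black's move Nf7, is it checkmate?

After Nf7: white king on h8; in check: yes, from the black knight on f7.
King squares — g7: attacked by Qf8; h7: attacked by Be4; g8: own queen.
White has no legal moves → checkmate.

yes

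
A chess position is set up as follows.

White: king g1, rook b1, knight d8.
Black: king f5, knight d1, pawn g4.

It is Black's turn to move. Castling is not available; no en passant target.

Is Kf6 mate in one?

no

After Kf6: white king on g1; in check: no.
White is not in check, so this cannot be checkmate.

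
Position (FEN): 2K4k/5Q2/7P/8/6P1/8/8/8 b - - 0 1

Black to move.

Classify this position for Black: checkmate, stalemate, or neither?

stalemate

Black to move; black king on h8.
In check: no.
King squares — g7: attacked by Ph6; h7: attacked by Qf7; g8: attacked by Qf7.
Legal moves for Black: none.
Not in check and no legal moves → stalemate.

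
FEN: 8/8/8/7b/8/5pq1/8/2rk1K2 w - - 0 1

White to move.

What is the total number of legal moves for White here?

0

White to move; king on f1.
In check: no.
Legal moves: none.
Count: 0.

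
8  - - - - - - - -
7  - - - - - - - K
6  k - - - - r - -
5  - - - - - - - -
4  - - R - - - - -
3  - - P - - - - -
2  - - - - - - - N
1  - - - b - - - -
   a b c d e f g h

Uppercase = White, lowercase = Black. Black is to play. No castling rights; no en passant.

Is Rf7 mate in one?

no

After Rf7: white king on h7; in check: yes, from the black rook on f7.
White has 4 legal replies: Kh8, Kg8, Kh6, Kg6.
In check but a legal move exists → not checkmate.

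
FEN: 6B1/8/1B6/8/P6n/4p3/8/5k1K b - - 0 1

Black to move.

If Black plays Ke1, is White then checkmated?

After Ke1: white king on h1; in check: no.
White is not in check, so this cannot be checkmate.

no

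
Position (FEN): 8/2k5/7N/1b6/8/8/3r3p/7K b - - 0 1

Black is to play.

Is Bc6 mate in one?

After Bc6: white king on h1; in check: yes, from the black bishop on c6.
King squares — g1: attacked by Ph2; g2: attacked by Rd2; h2: attacked by Rd2.
White has no legal moves → checkmate.

yes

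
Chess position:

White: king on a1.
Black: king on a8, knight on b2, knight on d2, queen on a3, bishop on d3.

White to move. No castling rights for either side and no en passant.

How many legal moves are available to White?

White to move; king on a1.
In check: yes, from the black queen on a3.
Legal moves: none.
Count: 0.

0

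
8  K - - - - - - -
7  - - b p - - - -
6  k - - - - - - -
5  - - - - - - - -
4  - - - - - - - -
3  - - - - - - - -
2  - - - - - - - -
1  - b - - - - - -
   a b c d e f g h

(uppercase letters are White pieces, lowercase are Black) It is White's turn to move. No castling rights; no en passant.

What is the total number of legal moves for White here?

0

White to move; king on a8.
In check: no.
Legal moves: none.
Count: 0.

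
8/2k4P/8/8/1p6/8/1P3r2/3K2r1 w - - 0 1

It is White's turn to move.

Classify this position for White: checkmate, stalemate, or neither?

White to move; white king on d1.
In check: yes, from the black rook on g1.
King squares — c1: attacked by Rg1; e1: attacked by Rg1; c2: attacked by Rf2; d2: attacked by Rf2; e2: attacked by Rf2.
Legal moves for White: none.
In check with no legal moves → checkmate.

checkmate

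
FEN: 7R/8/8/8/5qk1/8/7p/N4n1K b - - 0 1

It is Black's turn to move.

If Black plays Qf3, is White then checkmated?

After Qf3: white king on h1; in check: yes, from the black queen on f3.
King squares — g1: attacked by Ph2; g2: attacked by Qf3; h2: attacked by Nf1.
White has no legal moves → checkmate.

yes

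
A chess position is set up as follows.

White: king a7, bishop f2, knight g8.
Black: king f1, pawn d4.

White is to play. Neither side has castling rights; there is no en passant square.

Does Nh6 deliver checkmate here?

After Nh6: black king on f1; in check: no.
Black is not in check, so this cannot be checkmate.

no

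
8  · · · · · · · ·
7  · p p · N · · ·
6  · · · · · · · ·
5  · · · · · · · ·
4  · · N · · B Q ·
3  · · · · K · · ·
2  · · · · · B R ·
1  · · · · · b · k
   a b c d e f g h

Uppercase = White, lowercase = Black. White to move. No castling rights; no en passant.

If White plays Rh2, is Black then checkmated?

After Rh2: black king on h1; in check: yes, from the white rook on h2.
King squares — g1: attacked by Bf2; g2: attacked by Rh2; h2: attacked by Bf4.
Black has no legal moves → checkmate.

yes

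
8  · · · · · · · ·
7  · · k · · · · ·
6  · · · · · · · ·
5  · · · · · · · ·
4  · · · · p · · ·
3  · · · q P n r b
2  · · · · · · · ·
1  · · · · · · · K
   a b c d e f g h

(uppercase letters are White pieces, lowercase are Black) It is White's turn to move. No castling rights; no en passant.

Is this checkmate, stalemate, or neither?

White to move; white king on h1.
In check: no.
King squares — g1: attacked by Nf3; g2: attacked by Rg3; h2: attacked by Nf3.
Legal moves for White: none.
Not in check and no legal moves → stalemate.

stalemate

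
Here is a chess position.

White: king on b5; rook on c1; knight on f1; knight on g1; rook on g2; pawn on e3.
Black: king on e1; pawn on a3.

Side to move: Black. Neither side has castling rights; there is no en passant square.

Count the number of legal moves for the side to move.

0

Black to move; king on e1.
In check: yes, from the white rook on c1.
Legal moves: none.
Count: 0.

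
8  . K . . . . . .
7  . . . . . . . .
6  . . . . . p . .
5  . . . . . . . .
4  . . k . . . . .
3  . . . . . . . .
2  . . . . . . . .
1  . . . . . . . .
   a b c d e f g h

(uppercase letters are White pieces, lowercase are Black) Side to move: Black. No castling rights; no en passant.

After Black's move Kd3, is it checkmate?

After Kd3: white king on b8; in check: no.
White is not in check, so this cannot be checkmate.

no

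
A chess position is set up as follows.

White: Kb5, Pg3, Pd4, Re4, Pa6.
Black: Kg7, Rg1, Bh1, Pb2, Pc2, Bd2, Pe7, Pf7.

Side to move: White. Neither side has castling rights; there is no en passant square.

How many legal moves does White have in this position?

17

White to move; king on b5.
In check: no.
Legal moves: Kc6, Kb6, Kc5, Kc4, Ka4, Rxe7, Re6, Re5, Rh4, Rg4+, Rf4, Re3, Re2, Re1, a7, d5, g4.
Count: 17.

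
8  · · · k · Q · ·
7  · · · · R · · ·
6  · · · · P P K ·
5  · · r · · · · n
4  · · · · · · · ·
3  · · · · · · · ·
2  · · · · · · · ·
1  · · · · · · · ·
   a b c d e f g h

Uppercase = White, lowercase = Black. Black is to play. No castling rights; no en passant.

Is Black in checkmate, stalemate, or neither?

Black to move; black king on d8.
In check: yes, from the white queen on f8.
King squares — c7: attacked by Re7; d7: attacked by Pe6; e7: attacked by Pf6; c8: attacked by Qf8; e8: attacked by Re7.
Legal moves for Black: none.
In check with no legal moves → checkmate.

checkmate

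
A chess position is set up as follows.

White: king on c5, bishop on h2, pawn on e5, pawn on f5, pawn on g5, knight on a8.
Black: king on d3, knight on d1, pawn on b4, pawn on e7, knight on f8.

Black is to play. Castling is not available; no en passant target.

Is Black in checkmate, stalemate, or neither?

Black to move; black king on d3.
In check: no.
Legal moves for Black: Nh7, Nd7+, Ng6, Ne6+, Ke4, Ke3, Kc3, Ke2, Kd2, Kc2, Ne3, Nc3, Nf2, Nb2, e6, b3.
Black has 16 legal moves and is not in check → neither.

neither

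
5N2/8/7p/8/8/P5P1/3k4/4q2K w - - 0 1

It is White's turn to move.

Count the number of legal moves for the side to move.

White to move; king on h1.
In check: yes, from the black queen on e1.
Legal moves: Kh2, Kg2.
Count: 2.

2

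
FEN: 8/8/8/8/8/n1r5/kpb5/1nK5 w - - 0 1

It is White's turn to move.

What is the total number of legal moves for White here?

0

White to move; king on c1.
In check: yes, from the black pawn on b2.
Legal moves: none.
Count: 0.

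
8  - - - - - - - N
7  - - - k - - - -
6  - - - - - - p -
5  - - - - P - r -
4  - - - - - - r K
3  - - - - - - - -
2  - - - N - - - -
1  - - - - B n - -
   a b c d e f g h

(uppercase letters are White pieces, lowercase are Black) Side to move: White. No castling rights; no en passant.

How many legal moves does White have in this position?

White to move; king on h4.
In check: yes, from the black rook on g4.
Legal moves: Kh3.
Count: 1.

1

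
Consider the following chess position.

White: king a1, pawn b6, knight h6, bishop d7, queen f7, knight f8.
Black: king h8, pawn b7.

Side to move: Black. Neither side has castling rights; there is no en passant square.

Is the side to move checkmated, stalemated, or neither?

stalemate

Black to move; black king on h8.
In check: no.
King squares — g7: attacked by Qf7; h7: attacked by Qf7; g8: attacked by Nh6.
Legal moves for Black: none.
Not in check and no legal moves → stalemate.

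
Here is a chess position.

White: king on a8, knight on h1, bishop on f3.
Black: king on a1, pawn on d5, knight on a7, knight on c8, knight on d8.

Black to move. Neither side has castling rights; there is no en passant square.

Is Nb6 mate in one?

After Nb6: white king on a8; in check: yes, from the black knight on b6.
White has 2 legal replies: Kb8, Kxa7.
In check but a legal move exists → not checkmate.

no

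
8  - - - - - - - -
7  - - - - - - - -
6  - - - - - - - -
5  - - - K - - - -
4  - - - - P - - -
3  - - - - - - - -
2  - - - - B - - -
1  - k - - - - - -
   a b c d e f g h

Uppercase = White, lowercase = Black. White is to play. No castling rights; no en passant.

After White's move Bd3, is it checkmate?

After Bd3: black king on b1; in check: yes, from the white bishop on d3.
Black has 4 legal replies: Kb2, Ka2, Kc1, Ka1.
In check but a legal move exists → not checkmate.

no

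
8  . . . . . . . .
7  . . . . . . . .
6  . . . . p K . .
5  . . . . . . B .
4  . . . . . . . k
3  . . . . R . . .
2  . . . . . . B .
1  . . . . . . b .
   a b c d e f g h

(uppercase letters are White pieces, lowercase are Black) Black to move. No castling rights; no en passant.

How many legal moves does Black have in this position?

2

Black to move; king on h4.
In check: yes, from the white bishop on g5.
Legal moves: Kh5, Kg4.
Count: 2.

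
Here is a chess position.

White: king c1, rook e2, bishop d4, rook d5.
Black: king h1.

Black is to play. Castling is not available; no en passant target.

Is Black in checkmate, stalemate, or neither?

Black to move; black king on h1.
In check: no.
King squares — g1: attacked by Bd4; g2: attacked by Re2; h2: attacked by Re2.
Legal moves for Black: none.
Not in check and no legal moves → stalemate.

stalemate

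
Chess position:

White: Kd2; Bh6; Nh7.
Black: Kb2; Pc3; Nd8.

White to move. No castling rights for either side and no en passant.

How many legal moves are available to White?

White to move; king on d2.
In check: yes, from the black pawn on c3.
Legal moves: Ke3, Kd3, Ke2, Ke1, Kd1.
Count: 5.

5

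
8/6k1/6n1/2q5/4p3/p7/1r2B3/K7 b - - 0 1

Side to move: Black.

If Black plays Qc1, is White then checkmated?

yes

After Qc1: white king on a1; in check: yes, from the black queen on c1.
King squares — b1: attacked by Qc1; a2: attacked by Rb2; b2: attacked by Qc1.
White has no legal moves → checkmate.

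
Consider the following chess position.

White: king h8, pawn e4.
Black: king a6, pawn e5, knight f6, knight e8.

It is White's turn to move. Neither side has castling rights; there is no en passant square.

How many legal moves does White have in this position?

0

White to move; king on h8.
In check: no.
Legal moves: none.
Count: 0.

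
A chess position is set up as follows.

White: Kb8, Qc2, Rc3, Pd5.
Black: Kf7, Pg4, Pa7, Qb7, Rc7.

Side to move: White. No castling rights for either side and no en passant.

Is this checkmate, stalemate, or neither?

White to move; white king on b8.
In check: yes, from the black queen on b7.
King squares — a7: attacked by Qb7; b7: attacked by Rc7; c7: attacked by Qb7; a8: attacked by Qb7; c8: attacked by Qb7.
Legal moves for White: none.
In check with no legal moves → checkmate.

checkmate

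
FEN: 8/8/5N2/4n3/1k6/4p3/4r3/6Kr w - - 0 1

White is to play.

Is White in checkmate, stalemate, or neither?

neither

White to move; white king on g1.
In check: yes, from the black rook on h1.
King squares — f1: attacked by Rh1; h1: available; f2: attacked by Re2; g2: attacked by Re2; h2: attacked by Rh1.
Legal moves for White: Kxh1.
White is in check but has 1 legal move → neither.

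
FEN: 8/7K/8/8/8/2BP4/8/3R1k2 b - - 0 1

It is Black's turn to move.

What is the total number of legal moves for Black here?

Black to move; king on f1.
In check: yes, from the white rook on d1.
Legal moves: Kg2, Kf2, Ke2.
Count: 3.

3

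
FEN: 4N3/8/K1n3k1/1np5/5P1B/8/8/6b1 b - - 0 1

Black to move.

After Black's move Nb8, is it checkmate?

After Nb8: white king on a6; in check: yes, from the black knight on b8.
White has 4 legal replies: Kb7, Kb6, Kxb5, Ka5.
In check but a legal move exists → not checkmate.

no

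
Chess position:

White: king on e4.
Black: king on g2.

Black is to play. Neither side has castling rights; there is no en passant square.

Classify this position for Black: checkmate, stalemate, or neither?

Black to move; black king on g2.
In check: no.
Legal moves for Black: Kh3, Kg3, Kh2, Kf2, Kh1, Kg1, Kf1.
Black has 7 legal moves and is not in check → neither.

neither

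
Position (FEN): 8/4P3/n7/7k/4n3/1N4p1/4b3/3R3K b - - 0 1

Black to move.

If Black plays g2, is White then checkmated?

no

After g2: white king on h1; in check: yes, from the black pawn on g2.
White has 3 legal replies: Kh2, Kxg2, Kg1.
In check but a legal move exists → not checkmate.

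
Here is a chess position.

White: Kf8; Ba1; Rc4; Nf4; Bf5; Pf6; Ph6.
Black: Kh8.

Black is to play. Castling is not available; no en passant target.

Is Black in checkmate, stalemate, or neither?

Black to move; black king on h8.
In check: no.
King squares — g7: attacked by Pf6; h7: attacked by Bf5; g8: attacked by Kf8.
Legal moves for Black: none.
Not in check and no legal moves → stalemate.

stalemate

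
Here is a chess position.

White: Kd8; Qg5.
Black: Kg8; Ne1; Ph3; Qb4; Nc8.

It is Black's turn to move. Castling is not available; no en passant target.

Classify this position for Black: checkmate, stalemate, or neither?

neither

Black to move; black king on g8.
In check: yes, from the white queen on g5.
King squares — f7: available; g7: attacked by Qg5; h7: available; f8: available; h8: available.
Legal moves for Black: Kh8, Kf8, Kh7, Kf7.
Black is in check but has 4 legal moves → neither.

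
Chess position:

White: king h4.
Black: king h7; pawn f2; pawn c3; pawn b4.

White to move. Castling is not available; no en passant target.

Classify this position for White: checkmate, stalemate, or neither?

neither

White to move; white king on h4.
In check: no.
Legal moves for White: Kh5, Kg5, Kg4, Kh3, Kg3.
White has 5 legal moves and is not in check → neither.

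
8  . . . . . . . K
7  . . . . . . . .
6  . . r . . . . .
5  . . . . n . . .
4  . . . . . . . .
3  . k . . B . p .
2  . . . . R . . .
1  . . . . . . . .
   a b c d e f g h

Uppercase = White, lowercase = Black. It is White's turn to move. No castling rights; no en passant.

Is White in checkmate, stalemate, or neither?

White to move; white king on h8.
In check: no.
Legal moves for White include: Kg8, Kh7, Kg7, Ba7, Bh6, Bb6, Bg5, Bc5, Bf4, Bd4, Bf2, Bd2, Bg1, Bc1, Rh2, Rg2, Rf2, Rd2, ... (list truncated; more exist).
White has legal moves and is not in check → neither.

neither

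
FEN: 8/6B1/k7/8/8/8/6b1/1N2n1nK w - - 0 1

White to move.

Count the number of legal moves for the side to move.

White to move; king on h1.
In check: yes, from the black bishop on g2.
Legal moves: Kh2, Kxg1.
Count: 2.

2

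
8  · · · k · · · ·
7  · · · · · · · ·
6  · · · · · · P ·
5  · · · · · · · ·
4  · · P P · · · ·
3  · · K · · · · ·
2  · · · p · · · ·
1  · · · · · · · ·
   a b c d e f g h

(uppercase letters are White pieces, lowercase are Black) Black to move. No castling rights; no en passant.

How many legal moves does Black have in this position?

Black to move; king on d8.
In check: no.
Legal moves: Ke8, Kc8, Ke7, Kd7, Kc7, d1=Q, d1=R, d1=B, d1=N+.
Count: 9.

9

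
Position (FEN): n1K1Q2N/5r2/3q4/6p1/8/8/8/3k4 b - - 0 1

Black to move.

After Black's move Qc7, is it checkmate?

After Qc7: white king on c8; in check: yes, from the black queen on c7.
King squares — b7: attacked by Qc7; c7: attacked by Rf7; d7: attacked by Qc7; b8: attacked by Qc7; d8: attacked by Qc7.
White has no legal moves → checkmate.

yes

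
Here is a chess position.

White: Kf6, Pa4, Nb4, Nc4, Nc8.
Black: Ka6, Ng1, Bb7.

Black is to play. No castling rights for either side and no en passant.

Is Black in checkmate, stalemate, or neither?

Black to move; black king on a6.
In check: yes, from the white knight on b4.
King squares — a5: attacked by Nc4; b5: attacked by Pa4; b6: attacked by Nc4; a7: attacked by Nc8; b7: own bishop.
Legal moves for Black: none.
In check with no legal moves → checkmate.

checkmate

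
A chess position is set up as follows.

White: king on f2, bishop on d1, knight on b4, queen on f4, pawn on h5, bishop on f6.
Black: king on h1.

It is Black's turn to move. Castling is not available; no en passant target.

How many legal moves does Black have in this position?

Black to move; king on h1.
In check: no.
Legal moves: none.
Count: 0.

0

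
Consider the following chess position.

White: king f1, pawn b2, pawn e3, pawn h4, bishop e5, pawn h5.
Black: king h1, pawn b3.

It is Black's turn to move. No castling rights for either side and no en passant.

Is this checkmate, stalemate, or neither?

Black to move; black king on h1.
In check: no.
King squares — g1: attacked by Kf1; g2: attacked by Kf1; h2: attacked by Be5.
Legal moves for Black: none.
Not in check and no legal moves → stalemate.

stalemate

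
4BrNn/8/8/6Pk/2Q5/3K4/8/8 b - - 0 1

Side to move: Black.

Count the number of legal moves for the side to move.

Black to move; king on h5.
In check: yes, from the white bishop on e8.
Legal moves: Kxg5, Nf7, Ng6, Rxe8, Rf7.
Count: 5.

5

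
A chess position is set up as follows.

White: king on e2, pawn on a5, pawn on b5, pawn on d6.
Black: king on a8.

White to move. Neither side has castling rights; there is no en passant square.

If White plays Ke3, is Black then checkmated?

no

After Ke3: black king on a8; in check: no.
Black is not in check, so this cannot be checkmate.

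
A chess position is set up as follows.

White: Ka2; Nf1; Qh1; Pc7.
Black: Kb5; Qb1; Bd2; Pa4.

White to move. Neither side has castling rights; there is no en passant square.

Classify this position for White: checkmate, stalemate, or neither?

White to move; white king on a2.
In check: yes, from the black queen on b1.
King squares — a1: attacked by Qb1; b1: available; b2: attacked by Qb1; a3: available; b3: attacked by Qb1.
Legal moves for White: Ka3, Kxb1.
White is in check but has 2 legal moves → neither.

neither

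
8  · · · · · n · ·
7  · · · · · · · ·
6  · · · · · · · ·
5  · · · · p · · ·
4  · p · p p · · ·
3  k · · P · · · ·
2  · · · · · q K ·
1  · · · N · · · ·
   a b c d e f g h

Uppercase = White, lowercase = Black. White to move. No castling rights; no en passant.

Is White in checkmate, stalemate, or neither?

White to move; white king on g2.
In check: yes, from the black queen on f2.
King squares — f1: attacked by Qf2; g1: attacked by Qf2; h1: available; f2: available; h2: attacked by Qf2; f3: attacked by Qf2; g3: attacked by Qf2; h3: available.
Legal moves for White: Kh3, Kxf2, Kh1, Nxf2.
White is in check but has 4 legal moves → neither.

neither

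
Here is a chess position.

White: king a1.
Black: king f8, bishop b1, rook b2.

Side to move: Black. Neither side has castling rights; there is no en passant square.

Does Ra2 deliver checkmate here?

no

After Ra2: white king on a1; in check: yes, from the black rook on a2.
White has 1 legal reply: Kxb1.
In check but a legal move exists → not checkmate.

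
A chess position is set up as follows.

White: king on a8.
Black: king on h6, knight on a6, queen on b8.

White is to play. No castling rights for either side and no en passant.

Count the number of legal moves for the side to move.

White to move; king on a8.
In check: yes, from the black queen on b8.
Legal moves: none.
Count: 0.

0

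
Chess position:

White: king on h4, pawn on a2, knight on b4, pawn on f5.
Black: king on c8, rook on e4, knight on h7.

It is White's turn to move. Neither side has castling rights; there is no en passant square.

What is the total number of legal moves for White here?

3

White to move; king on h4.
In check: yes, from the black rook on e4.
Legal moves: Kh5, Kh3, Kg3.
Count: 3.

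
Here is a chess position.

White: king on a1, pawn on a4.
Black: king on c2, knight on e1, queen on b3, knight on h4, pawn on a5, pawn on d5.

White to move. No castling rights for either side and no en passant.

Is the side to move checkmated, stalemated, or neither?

White to move; white king on a1.
In check: no.
King squares — b1: attacked by Kc2; a2: attacked by Qb3; b2: attacked by Kc2.
Legal moves for White: none.
Not in check and no legal moves → stalemate.

stalemate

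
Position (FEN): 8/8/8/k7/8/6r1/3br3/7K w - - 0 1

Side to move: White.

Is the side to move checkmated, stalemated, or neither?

White to move; white king on h1.
In check: no.
King squares — g1: attacked by Rg3; g2: attacked by Re2; h2: attacked by Re2.
Legal moves for White: none.
Not in check and no legal moves → stalemate.

stalemate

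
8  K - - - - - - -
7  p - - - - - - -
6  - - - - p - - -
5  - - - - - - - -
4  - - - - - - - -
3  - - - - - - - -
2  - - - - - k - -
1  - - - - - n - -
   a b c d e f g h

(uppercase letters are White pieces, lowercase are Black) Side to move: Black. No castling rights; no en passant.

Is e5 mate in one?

no

After e5: white king on a8; in check: no.
White is not in check, so this cannot be checkmate.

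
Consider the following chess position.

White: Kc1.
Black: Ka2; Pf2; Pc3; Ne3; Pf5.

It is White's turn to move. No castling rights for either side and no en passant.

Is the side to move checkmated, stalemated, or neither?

White to move; white king on c1.
In check: no.
King squares — b1: attacked by Ka2; d1: attacked by Ne3; b2: attacked by Ka2; c2: attacked by Ne3; d2: attacked by Pc3.
Legal moves for White: none.
Not in check and no legal moves → stalemate.

stalemate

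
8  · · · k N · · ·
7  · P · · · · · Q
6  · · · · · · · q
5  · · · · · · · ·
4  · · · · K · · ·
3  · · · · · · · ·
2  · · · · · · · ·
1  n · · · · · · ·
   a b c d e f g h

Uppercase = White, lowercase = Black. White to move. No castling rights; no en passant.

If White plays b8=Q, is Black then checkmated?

yes

After b8=Q: black king on d8; in check: yes, from the white queen on b8.
King squares — c7: attacked by Qh7; d7: attacked by Qh7; e7: attacked by Qh7; c8: attacked by Qb8; e8: attacked by Qb8.
Black has no legal moves → checkmate.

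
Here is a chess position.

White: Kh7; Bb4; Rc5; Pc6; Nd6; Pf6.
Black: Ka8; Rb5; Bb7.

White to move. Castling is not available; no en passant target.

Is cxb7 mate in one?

no

After cxb7: black king on a8; in check: yes, from the white pawn on b7.
Black has 3 legal replies: Kb8, Ka7, Rxb7+.
In check but a legal move exists → not checkmate.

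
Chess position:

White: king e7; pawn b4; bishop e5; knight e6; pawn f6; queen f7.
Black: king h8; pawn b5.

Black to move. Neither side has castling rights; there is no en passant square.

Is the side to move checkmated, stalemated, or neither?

stalemate

Black to move; black king on h8.
In check: no.
King squares — g7: attacked by Ne6; h7: attacked by Qf7; g8: attacked by Qf7.
Legal moves for Black: none.
Not in check and no legal moves → stalemate.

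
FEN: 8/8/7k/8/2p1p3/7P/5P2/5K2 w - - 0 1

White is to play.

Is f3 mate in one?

no

After f3: black king on h6; in check: no.
Black is not in check, so this cannot be checkmate.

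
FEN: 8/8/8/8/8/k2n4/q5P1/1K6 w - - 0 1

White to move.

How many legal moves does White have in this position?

0

White to move; king on b1.
In check: yes, from the black queen on a2.
Legal moves: none.
Count: 0.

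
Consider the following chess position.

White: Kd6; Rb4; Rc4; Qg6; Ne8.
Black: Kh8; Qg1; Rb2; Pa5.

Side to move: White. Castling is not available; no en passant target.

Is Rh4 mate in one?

After Rh4: black king on h8; in check: yes, from the white rook on h4.
King squares — g7: attacked by Qg6; h7: attacked by Rh4; g8: attacked by Qg6.
Black has no legal moves → checkmate.

yes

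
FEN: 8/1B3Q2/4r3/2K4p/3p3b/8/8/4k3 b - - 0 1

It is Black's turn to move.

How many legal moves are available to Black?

23

Black to move; king on e1.
In check: no.
Legal moves: Re8, Re7, Rh6, Rg6, Rf6, Rd6, Rc6+, Rb6, Ra6, Re5+, Re4, Re3, Re2, Bd8, Be7+, Bf6, Bg5, Bg3, Bf2, Ke2, Kd2, Kd1, d3.
Count: 23.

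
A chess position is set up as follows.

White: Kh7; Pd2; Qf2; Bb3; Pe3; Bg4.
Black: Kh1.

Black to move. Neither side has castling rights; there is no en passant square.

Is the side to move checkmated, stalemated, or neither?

stalemate

Black to move; black king on h1.
In check: no.
King squares — g1: attacked by Qf2; g2: attacked by Qf2; h2: attacked by Qf2.
Legal moves for Black: none.
Not in check and no legal moves → stalemate.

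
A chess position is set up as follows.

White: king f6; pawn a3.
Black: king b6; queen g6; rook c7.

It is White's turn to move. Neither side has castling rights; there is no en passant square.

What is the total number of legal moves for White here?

White to move; king on f6.
In check: yes, from the black queen on g6.
Legal moves: Kxg6, Ke5.
Count: 2.

2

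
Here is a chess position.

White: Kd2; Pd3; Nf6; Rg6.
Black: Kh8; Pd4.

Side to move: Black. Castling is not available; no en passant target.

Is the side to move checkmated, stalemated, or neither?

Black to move; black king on h8.
In check: no.
King squares — g7: attacked by Rg6; h7: attacked by Nf6; g8: attacked by Nf6.
Legal moves for Black: none.
Not in check and no legal moves → stalemate.

stalemate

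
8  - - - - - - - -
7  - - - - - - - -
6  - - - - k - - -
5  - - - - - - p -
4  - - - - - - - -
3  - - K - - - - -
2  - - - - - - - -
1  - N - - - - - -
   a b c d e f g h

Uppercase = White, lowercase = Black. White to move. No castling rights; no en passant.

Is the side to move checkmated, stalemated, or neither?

neither

White to move; white king on c3.
In check: no.
Legal moves for White: Kd4, Kc4, Kb4, Kd3, Kb3, Kd2, Kc2, Kb2, Na3, Nd2.
White has 10 legal moves and is not in check → neither.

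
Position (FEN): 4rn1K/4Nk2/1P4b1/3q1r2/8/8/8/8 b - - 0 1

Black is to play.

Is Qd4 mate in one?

After Qd4: white king on h8; in check: yes, from the black queen on d4.
King squares — g7: attacked by Qd4; h7: attacked by Bg6; g8: attacked by Kf7.
White has no legal moves → checkmate.

yes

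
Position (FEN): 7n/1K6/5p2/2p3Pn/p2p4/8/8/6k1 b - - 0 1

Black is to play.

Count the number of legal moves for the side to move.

15

Black to move; king on g1.
In check: no.
Legal moves: Nf7, Ng6, Ng7, Nf4, Ng3, Kh2, Kg2, Kf2, Kh1, Kf1, fxg5, f5, c4, d3, a3.
Count: 15.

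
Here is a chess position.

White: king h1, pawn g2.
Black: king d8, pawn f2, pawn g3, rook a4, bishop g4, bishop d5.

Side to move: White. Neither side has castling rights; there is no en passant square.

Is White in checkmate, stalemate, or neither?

White to move; white king on h1.
In check: no.
King squares — g1: attacked by Pf2; g2: own pawn; h2: attacked by Pg3.
Legal moves for White: none.
Not in check and no legal moves → stalemate.

stalemate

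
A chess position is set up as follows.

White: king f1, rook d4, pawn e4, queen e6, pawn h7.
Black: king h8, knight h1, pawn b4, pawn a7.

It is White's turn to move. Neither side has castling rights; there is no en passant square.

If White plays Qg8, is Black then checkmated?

After Qg8: black king on h8; in check: yes, from the white queen on g8.
King squares — g7: attacked by Qg8; h7: attacked by Qg8; g8: attacked by Ph7.
Black has no legal moves → checkmate.

yes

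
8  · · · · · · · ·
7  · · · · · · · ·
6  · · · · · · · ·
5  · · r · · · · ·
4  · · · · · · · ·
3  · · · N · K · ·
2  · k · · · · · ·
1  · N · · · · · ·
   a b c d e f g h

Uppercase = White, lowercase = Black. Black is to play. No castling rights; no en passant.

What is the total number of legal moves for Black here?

5

Black to move; king on b2.
In check: yes, from the white knight on d3.
Legal moves: Kb3, Kc2, Ka2, Kxb1, Ka1.
Count: 5.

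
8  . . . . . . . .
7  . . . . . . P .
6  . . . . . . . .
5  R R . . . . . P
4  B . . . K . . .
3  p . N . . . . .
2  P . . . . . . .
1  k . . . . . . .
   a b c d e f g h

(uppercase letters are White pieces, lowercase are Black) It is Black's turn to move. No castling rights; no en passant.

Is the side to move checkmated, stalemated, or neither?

Black to move; black king on a1.
In check: no.
King squares — b1: attacked by Nc3; a2: attacked by Nc3; b2: attacked by Rb5.
Legal moves for Black: none.
Not in check and no legal moves → stalemate.

stalemate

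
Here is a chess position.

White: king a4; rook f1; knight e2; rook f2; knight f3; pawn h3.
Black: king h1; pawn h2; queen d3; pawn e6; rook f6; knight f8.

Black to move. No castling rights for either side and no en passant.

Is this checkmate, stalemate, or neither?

Black to move; black king on h1.
In check: yes, from the white rook on f1.
King squares — g1: attacked by Rf1; g2: attacked by Rf2; h2: own pawn.
Legal moves for Black: none.
In check with no legal moves → checkmate.

checkmate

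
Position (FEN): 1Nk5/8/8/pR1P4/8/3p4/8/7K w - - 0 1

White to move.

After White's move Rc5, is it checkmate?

After Rc5: black king on c8; in check: yes, from the white rook on c5.
Black has 3 legal replies: Kd8, Kxb8, Kb7.
In check but a legal move exists → not checkmate.

no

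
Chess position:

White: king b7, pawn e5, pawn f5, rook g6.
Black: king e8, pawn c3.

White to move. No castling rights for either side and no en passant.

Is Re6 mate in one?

no

After Re6: black king on e8; in check: yes, from the white rook on e6.
Black has 4 legal replies: Kf8, Kd8, Kf7, Kd7.
In check but a legal move exists → not checkmate.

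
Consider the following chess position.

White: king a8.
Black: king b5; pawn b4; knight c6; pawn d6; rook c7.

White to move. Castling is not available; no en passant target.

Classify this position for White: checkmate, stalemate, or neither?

White to move; white king on a8.
In check: no.
King squares — a7: attacked by Nc6; b7: attacked by Rc7; b8: attacked by Nc6.
Legal moves for White: none.
Not in check and no legal moves → stalemate.

stalemate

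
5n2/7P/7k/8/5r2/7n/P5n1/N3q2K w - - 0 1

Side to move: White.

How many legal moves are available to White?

2

White to move; king on h1.
In check: yes, from the black queen on e1.
Legal moves: Kh2, Kxg2.
Count: 2.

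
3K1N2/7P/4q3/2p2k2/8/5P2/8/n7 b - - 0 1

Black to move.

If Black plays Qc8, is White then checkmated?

no

After Qc8: white king on d8; in check: yes, from the black queen on c8.
White has 2 legal replies: Kxc8, Ke7.
In check but a legal move exists → not checkmate.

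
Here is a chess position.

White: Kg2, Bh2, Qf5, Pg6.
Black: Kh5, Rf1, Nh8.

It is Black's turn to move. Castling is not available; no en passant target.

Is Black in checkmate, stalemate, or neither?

Black to move; black king on h5.
In check: yes, from the white queen on f5.
Legal moves for Black: Kh6, Kh4, Rxf5.
Black is in check but has 3 legal moves → neither.

neither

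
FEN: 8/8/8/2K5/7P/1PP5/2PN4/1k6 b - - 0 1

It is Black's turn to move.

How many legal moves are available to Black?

Black to move; king on b1.
In check: yes, from the white knight on d2.
Legal moves: Kxc2, Kb2, Ka2, Kc1, Ka1.
Count: 5.

5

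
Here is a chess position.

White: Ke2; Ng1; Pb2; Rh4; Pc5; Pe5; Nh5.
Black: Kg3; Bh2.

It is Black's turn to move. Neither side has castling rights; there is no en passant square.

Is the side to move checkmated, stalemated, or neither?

Black to move; black king on g3.
In check: yes, from the white knight on h5.
Legal moves for Black: Kxh4, Kg2.
Black is in check but has 2 legal moves → neither.

neither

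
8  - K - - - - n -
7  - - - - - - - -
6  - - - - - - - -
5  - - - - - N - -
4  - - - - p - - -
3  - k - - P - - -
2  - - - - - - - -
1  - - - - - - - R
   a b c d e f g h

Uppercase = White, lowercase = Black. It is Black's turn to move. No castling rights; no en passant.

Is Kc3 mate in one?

After Kc3: white king on b8; in check: no.
White is not in check, so this cannot be checkmate.

no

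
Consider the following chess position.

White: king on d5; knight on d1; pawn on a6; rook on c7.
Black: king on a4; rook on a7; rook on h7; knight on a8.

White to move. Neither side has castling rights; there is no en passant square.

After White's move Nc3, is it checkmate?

no

After Nc3: black king on a4; in check: yes, from the white knight on c3.
Black has 4 legal replies: Ka5, Kb4, Kb3, Ka3.
In check but a legal move exists → not checkmate.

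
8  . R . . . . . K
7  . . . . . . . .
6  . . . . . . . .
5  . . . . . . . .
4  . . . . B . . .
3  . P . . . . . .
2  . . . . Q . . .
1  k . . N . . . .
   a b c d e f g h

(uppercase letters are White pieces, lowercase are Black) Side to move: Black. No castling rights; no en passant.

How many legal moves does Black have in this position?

Black to move; king on a1.
In check: no.
Legal moves: none.
Count: 0.

0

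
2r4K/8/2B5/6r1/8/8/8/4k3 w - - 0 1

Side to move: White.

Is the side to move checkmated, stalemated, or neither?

neither

White to move; white king on h8.
In check: yes, from the black rook on c8.
King squares — g7: attacked by Rg5; h7: available; g8: attacked by Rg5.
Legal moves for White: Kh7, Be8.
White is in check but has 2 legal moves → neither.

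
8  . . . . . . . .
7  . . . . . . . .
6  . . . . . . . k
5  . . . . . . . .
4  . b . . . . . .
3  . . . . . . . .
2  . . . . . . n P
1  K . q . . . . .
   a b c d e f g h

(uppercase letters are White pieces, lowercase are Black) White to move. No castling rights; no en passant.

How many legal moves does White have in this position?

1

White to move; king on a1.
In check: yes, from the black queen on c1.
Legal moves: Ka2.
Count: 1.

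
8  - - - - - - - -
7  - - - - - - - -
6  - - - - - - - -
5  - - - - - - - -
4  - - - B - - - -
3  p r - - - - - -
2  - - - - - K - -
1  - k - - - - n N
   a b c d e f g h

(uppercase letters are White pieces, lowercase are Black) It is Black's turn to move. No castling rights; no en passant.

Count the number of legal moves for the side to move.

Black to move; king on b1.
In check: no.
Legal moves: Rb8, Rb7, Rb6, Rb5, Rb4, Rh3, Rg3, Rf3+, Re3, Rd3, Rc3, Rb2+, Nh3+, Nf3, Ne2, Kc2, Ka2, Kc1, a2.
Count: 19.

19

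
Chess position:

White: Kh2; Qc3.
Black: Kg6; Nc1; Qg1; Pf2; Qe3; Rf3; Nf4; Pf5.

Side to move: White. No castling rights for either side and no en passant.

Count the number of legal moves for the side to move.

White to move; king on h2.
In check: yes, from the black queen on g1.
Legal moves: none.
Count: 0.

0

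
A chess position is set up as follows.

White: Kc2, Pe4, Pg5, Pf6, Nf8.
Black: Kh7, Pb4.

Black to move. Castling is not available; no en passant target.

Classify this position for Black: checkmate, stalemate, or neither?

Black to move; black king on h7.
In check: yes, from the white knight on f8.
King squares — g6: attacked by Nf8; h6: attacked by Pg5; g7: attacked by Pf6; g8: available; h8: available.
Legal moves for Black: Kh8, Kg8.
Black is in check but has 2 legal moves → neither.

neither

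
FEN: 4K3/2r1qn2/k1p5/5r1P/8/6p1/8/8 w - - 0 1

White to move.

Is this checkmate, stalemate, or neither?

White to move; white king on e8.
In check: yes, from the black queen on e7.
King squares — d7: attacked by Rc7; e7: attacked by Rc7; f7: attacked by Rf5; d8: attacked by Qe7; f8: attacked by Qe7.
Legal moves for White: none.
In check with no legal moves → checkmate.

checkmate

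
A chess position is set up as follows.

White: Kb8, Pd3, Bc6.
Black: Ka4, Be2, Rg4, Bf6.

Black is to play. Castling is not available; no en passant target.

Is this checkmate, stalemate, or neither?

Black to move; black king on a4.
In check: yes, from the white bishop on c6.
King squares — a3: available; b3: available; b4: available; a5: available; b5: attacked by Bc6.
Legal moves for Black: Ka5, Kb4, Kb3, Ka3.
Black is in check but has 4 legal moves → neither.

neither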